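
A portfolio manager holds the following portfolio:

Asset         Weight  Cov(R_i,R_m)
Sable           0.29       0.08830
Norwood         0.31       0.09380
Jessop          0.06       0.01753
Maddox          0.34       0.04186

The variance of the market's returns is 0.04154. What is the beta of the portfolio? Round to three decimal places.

1.684

β_Sable = 0.08830 / 0.04154 = 2.1257
β_Norwood = 0.09380 / 0.04154 = 2.2581
β_Jessop = 0.01753 / 0.04154 = 0.4220
β_Maddox = 0.04186 / 0.04154 = 1.0077
β_P = Σ w_i β_i = 0.29×2.1257 + 0.31×2.2581 + 0.06×0.4220 + 0.34×1.0077 = 1.6844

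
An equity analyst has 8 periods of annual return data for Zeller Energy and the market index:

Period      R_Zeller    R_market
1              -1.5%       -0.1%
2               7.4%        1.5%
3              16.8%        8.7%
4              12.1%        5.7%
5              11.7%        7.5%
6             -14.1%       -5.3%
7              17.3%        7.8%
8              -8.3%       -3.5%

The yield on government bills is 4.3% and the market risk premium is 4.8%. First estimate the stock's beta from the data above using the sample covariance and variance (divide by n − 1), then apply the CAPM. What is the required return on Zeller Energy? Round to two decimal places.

Mean R_i = (-1.5 + 7.4 + 16.8 + 12.1 + 11.7 − 14.1 + 17.3 − 8.3) / 8 = 5.1750%
Mean R_m = (-0.1 + 1.5 + 8.7 + 5.7 + 7.5 − 5.3 + 7.8 − 3.5) / 8 = 2.7875%
Σ(R_i − R̄_i)(R_m − R̄_m) = 437.4475  ⇒  Cov = 437.4475 / 7 = 62.4925
Σ(R_m − R̄_m)² = 205.7088  ⇒  Var(R_m) = 205.7088 / 7 = 29.3870
β = Cov / Var(R_m) = 62.4925 / 29.3870 = 2.1265
E(R) = R_f + β × MRP = 4.3% + 2.1265 × 4.8% = 14.51%

14.51%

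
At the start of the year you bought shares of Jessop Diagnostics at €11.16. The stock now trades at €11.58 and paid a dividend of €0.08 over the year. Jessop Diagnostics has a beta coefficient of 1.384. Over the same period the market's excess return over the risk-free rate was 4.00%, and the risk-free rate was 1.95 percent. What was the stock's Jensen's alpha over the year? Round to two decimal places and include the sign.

-3.01%

Realised HPR = (P1 + D1 − P0) / P0 = (11.58 + 0.08 − 11.16) / 11.16 = 0.50 / 11.16 = 4.4803%
CAPM required = R_f + β·MRP = 1.95% + 1.384 × 4.00% = 7.48600%
α = realised − required = 4.4803% − 7.48600% = -3.01%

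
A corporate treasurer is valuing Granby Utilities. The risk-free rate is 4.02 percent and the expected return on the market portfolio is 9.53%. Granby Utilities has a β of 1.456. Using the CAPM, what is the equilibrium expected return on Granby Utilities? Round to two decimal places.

Market risk premium = E(R_m) − R_f = 9.53% − 4.02% = 5.51%
E(R) = R_f + β × MRP = 4.02% + 1.456 × 5.51% = 12.04%

12.04%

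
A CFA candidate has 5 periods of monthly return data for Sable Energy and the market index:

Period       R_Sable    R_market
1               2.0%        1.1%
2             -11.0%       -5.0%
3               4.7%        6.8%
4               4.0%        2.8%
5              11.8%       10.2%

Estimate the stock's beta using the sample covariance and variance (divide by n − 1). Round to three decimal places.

1.377

Mean R_i = (2.0 − 11.0 + 4.7 + 4.0 + 11.8) / 5 = 2.3000%
Mean R_m = (1.1 − 5.0 + 6.8 + 2.8 + 10.2) / 5 = 3.1800%
Σ(R_i − R̄_i)(R_m − R̄_m) = 184.1500  ⇒  Cov = 184.1500 / 4 = 46.0375
Σ(R_m − R̄_m)² = 133.7680  ⇒  Var(R_m) = 133.7680 / 4 = 33.4420
β = Cov / Var(R_m) = 46.0375 / 33.4420 = 1.3766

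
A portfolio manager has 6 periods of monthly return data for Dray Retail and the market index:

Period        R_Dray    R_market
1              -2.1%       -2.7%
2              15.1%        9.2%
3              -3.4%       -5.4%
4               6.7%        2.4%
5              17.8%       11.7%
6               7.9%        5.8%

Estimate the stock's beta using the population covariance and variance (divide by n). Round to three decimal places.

Mean R_i = (-2.1 + 15.1 − 3.4 + 6.7 + 17.8 + 7.9) / 6 = 7.0000%
Mean R_m = (-2.7 + 9.2 − 5.4 + 2.4 + 11.7 + 5.8) / 6 = 3.5000%
Σ(R_i − R̄_i)(R_m − R̄_m) = 286.1100  ⇒  Cov = 286.1100 / 6 = 47.6850
Σ(R_m − R̄_m)² = 223.8800  ⇒  Var(R_m) = 223.8800 / 6 = 37.3133
β = Cov / Var(R_m) = 47.6850 / 37.3133 = 1.2780

1.278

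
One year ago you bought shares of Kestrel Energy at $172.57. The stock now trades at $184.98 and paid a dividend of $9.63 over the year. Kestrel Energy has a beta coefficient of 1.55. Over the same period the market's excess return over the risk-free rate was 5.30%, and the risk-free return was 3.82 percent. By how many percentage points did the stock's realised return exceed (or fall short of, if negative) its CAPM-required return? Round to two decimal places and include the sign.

Realised HPR = (P1 + D1 − P0) / P0 = (184.98 + 9.63 − 172.57) / 172.57 = 22.04 / 172.57 = 12.7716%
CAPM required = R_f + β·MRP = 3.82% + 1.55 × 5.30% = 12.0350%
α = realised − required = 12.7716% − 12.0350% = +0.74%

+0.74%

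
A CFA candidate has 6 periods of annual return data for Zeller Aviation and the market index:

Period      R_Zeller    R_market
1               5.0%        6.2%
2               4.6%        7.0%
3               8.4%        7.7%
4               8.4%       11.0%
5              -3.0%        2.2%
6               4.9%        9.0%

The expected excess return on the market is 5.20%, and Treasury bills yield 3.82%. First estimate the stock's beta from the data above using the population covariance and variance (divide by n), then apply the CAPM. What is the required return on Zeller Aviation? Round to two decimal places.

Mean R_i = (5.0 + 4.6 + 8.4 + 8.4 − 3.0 + 4.9) / 6 = 4.7167%
Mean R_m = (6.2 + 7.0 + 7.7 + 11.0 + 2.2 + 9.0) / 6 = 7.1833%
Σ(R_i − R̄_i)(R_m − R̄_m) = 54.4917  ⇒  Cov = 54.4917 / 6 = 9.0820
Σ(R_m − R̄_m)² = 43.9683  ⇒  Var(R_m) = 43.9683 / 6 = 7.3281
β = Cov / Var(R_m) = 9.0820 / 7.3281 = 1.2393
E(R) = R_f + β × MRP = 3.82% + 1.2393 × 5.20% = 10.26%

10.26%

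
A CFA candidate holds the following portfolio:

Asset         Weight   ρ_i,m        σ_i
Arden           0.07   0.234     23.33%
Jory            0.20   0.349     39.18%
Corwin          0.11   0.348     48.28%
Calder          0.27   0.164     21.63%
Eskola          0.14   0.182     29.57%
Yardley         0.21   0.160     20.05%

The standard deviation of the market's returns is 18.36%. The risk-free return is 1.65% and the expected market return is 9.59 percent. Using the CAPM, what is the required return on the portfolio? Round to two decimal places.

4.83%

β_Arden = 0.234 × 23.33% / 18.36% = 0.2973
β_Jory = 0.349 × 39.18% / 18.36% = 0.7448
β_Corwin = 0.348 × 48.28% / 18.36% = 0.9151
β_Calder = 0.164 × 21.63% / 18.36% = 0.1932
β_Eskola = 0.182 × 29.57% / 18.36% = 0.2931
β_Yardley = 0.160 × 20.05% / 18.36% = 0.1747
β_P = Σ w_i β_i = 0.07×0.2973 + 0.20×0.7448 + 0.11×0.9151 + 0.27×0.1932 + 0.14×0.2931 + 0.21×0.1747 = 0.4003
MRP = 9.59% − 1.65% = 7.94%
E(R_P) = R_f + β_P × MRP = 1.65% + 0.4003 × 7.94% = 4.83%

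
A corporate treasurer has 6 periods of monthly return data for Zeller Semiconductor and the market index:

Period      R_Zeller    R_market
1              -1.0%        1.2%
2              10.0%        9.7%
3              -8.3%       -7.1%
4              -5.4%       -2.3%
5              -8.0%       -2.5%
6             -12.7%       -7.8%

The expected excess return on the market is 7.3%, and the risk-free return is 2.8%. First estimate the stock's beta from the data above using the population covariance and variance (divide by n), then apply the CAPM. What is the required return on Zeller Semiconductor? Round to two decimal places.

11.65%

Mean R_i = (-1.0 + 10.0 − 8.3 − 5.4 − 8.0 − 12.7) / 6 = -4.2333%
Mean R_m = (1.2 + 9.7 − 7.1 − 2.3 − 2.5 − 7.8) / 6 = -1.4667%
Σ(R_i − R̄_i)(R_m − R̄_m) = 248.9567  ⇒  Cov = 248.9567 / 6 = 41.4928
Σ(R_m − R̄_m)² = 205.4133  ⇒  Var(R_m) = 205.4133 / 6 = 34.2356
β = Cov / Var(R_m) = 41.4928 / 34.2356 = 1.2120
E(R) = R_f + β × MRP = 2.8% + 1.2120 × 7.3% = 11.65%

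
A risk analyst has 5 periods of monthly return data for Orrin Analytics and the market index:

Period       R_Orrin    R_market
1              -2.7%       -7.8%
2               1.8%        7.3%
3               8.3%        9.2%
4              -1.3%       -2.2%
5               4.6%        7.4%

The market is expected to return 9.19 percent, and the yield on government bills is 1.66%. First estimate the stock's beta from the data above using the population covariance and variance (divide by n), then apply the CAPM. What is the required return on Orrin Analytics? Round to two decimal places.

5.69%

Mean R_i = (-2.7 + 1.8 + 8.3 − 1.3 + 4.6) / 5 = 2.1400%
Mean R_m = (-7.8 + 7.3 + 9.2 − 2.2 + 7.4) / 5 = 2.7800%
Σ(R_i − R̄_i)(R_m − R̄_m) = 117.7140  ⇒  Cov = 117.7140 / 5 = 23.5428
Σ(R_m − R̄_m)² = 219.7280  ⇒  Var(R_m) = 219.7280 / 5 = 43.9456
β = Cov / Var(R_m) = 23.5428 / 43.9456 = 0.5357
MRP = 9.19% − 1.66% = 7.53%
E(R) = R_f + β × MRP = 1.66% + 0.5357 × 7.53% = 5.69%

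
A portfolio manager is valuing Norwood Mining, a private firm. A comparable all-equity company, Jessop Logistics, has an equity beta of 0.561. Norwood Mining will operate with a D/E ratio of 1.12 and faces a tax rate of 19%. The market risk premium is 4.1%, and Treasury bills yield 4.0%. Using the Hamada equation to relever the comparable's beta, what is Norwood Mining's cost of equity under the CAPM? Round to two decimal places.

β_L = β_U × [1 + (1 − t)(D/E)] = 0.561 × [1 + (1 − 0.19) × 1.12]
    = 0.561 × [1 + 0.81 × 1.12] = 0.561 × 1.9072 = 1.0699
E(R) = R_f + β_L × MRP = 4.0% + 1.0699 × 4.1% = 8.39%

8.39%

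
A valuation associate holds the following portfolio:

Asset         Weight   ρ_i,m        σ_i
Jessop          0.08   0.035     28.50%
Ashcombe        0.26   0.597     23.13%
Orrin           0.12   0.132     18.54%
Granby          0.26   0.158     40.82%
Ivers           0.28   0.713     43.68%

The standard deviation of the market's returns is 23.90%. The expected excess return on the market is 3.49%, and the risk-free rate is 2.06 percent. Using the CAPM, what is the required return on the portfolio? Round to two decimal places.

β_Jessop = 0.035 × 28.50% / 23.90% = 0.0417
β_Ashcombe = 0.597 × 23.13% / 23.90% = 0.5778
β_Orrin = 0.132 × 18.54% / 23.90% = 0.1024
β_Granby = 0.158 × 40.82% / 23.90% = 0.2699
β_Ivers = 0.713 × 43.68% / 23.90% = 1.3031
β_P = Σ w_i β_i = 0.08×0.0417 + 0.26×0.5778 + 0.12×0.1024 + 0.26×0.2699 + 0.28×1.3031 = 0.6009
E(R_P) = R_f + β_P × MRP = 2.06% + 0.6009 × 3.49% = 4.16%

4.16%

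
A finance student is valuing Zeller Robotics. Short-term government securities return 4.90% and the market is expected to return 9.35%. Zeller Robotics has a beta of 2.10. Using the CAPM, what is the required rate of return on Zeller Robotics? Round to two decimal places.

14.25%

Market risk premium = E(R_m) − R_f = 9.35% − 4.90% = 4.45%
E(R) = R_f + β × MRP = 4.90% + 2.10 × 4.45% = 14.25%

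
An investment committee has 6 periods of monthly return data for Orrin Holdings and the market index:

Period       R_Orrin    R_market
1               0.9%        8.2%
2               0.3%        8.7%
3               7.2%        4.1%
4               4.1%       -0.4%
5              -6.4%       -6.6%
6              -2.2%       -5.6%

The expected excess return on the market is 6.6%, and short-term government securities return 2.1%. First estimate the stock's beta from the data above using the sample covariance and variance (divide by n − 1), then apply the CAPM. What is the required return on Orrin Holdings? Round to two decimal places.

Mean R_i = (0.9 + 0.3 + 7.2 + 4.1 − 6.4 − 2.2) / 6 = 0.6500%
Mean R_m = (8.2 + 8.7 + 4.1 − 0.4 − 6.6 − 5.6) / 6 = 1.4000%
Σ(R_i − R̄_i)(R_m − R̄_m) = 86.9700  ⇒  Cov = 86.9700 / 5 = 17.3940
Σ(R_m − R̄_m)² = 223.0600  ⇒  Var(R_m) = 223.0600 / 5 = 44.6120
β = Cov / Var(R_m) = 17.3940 / 44.6120 = 0.3899
E(R) = R_f + β × MRP = 2.1% + 0.3899 × 6.6% = 4.67%

4.67%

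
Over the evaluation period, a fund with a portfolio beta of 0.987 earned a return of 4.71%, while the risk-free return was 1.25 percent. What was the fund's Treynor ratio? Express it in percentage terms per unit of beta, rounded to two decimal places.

Treynor = (R_P − R_f) / β_P = (4.71% − 1.25%) / 0.9870 = 3.46% / 0.9870 = 3.51%

3.51%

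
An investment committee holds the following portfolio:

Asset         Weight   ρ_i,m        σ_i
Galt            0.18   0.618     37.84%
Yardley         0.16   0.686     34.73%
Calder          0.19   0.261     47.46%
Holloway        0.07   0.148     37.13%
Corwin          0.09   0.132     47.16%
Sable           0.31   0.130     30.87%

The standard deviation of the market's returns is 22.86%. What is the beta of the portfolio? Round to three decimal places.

0.550

β_Galt = 0.618 × 37.84% / 22.86% = 1.0230
β_Yardley = 0.686 × 34.73% / 22.86% = 1.0422
β_Calder = 0.261 × 47.46% / 22.86% = 0.5419
β_Holloway = 0.148 × 37.13% / 22.86% = 0.2404
β_Corwin = 0.132 × 47.16% / 22.86% = 0.2723
β_Sable = 0.130 × 30.87% / 22.86% = 0.1756
β_P = Σ w_i β_i = 0.18×1.0230 + 0.16×1.0422 + 0.19×0.5419 + 0.07×0.2404 + 0.09×0.2723 + 0.31×0.1756 = 0.5496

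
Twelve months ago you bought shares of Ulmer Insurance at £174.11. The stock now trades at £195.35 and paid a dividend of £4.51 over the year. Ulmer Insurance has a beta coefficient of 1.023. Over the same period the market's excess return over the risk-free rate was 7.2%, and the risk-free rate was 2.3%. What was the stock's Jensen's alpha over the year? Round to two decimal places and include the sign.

Realised HPR = (P1 + D1 − P0) / P0 = (195.35 + 4.51 − 174.11) / 174.11 = 25.75 / 174.11 = 14.7895%
CAPM required = R_f + β·MRP = 2.3% + 1.023 × 7.2% = 9.6656%
α = realised − required = 14.7895% − 9.6656% = +5.12%

+5.12%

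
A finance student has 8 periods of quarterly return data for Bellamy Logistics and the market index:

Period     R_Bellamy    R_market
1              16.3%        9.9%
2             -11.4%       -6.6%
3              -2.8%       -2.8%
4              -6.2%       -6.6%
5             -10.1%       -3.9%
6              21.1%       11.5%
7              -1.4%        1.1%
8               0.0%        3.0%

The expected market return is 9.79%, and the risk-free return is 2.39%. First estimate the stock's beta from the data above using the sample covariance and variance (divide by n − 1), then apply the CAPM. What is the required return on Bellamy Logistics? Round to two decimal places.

14.39%

Mean R_i = (16.3 − 11.4 − 2.8 − 6.2 − 10.1 + 21.1 − 1.4 + 0.0) / 8 = 0.6875%
Mean R_m = (9.9 − 6.6 − 2.8 − 6.6 − 3.9 + 11.5 + 1.1 + 3.0) / 8 = 0.7000%
Σ(R_i − R̄_i)(R_m − R̄_m) = 562.0200  ⇒  Cov = 562.0200 / 7 = 80.2886
Σ(R_m − R̄_m)² = 346.7200  ⇒  Var(R_m) = 346.7200 / 7 = 49.5314
β = Cov / Var(R_m) = 80.2886 / 49.5314 = 1.6210
MRP = 9.79% − 2.39% = 7.40%
E(R) = R_f + β × MRP = 2.39% + 1.6210 × 7.40% = 14.39%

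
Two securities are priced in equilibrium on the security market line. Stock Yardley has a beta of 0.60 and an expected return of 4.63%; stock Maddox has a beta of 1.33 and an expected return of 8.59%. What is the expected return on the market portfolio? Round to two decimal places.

6.80%

Both satisfy E(R) = R_f + β·MRP, so the slope of the SML is
MRP = (8.59% − 4.63%) / (1.33 − 0.60) = 3.96% / 0.73 = 5.4247%
R_f = E(R_Yardley) − β_Yardley·MRP = 4.63% − 0.60 × 5.4247% = 1.3752%
E(R_m) = R_f + MRP = 1.3752% + 5.4247% = 6.80%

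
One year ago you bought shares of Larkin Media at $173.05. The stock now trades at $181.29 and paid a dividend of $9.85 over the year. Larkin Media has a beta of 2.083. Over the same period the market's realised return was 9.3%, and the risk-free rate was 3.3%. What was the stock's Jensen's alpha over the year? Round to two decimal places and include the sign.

Realised HPR = (P1 + D1 − P0) / P0 = (181.29 + 9.85 − 173.05) / 173.05 = 18.09 / 173.05 = 10.4536%
MRP = 9.3% − 3.3% = 6.00%
CAPM required = R_f + β·MRP = 3.3% + 2.083 × 6.0% = 15.7980%
α = realised − required = 10.4536% − 15.7980% = -5.34%

-5.34%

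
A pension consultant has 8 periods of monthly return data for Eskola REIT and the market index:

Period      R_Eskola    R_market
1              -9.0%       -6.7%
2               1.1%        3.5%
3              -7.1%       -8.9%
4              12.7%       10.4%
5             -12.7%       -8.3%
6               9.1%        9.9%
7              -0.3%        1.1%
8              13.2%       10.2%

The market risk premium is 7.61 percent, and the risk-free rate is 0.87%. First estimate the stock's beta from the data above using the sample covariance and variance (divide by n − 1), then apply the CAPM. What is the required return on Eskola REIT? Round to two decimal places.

9.67%

Mean R_i = (-9.0 + 1.1 − 7.1 + 12.7 − 12.7 + 9.1 − 0.3 + 13.2) / 8 = 0.8750%
Mean R_m = (-6.7 + 3.5 − 8.9 + 10.4 − 8.3 + 9.9 + 1.1 + 10.2) / 8 = 1.4000%
Σ(R_i − R̄_i)(R_m − R̄_m) = 579.4300  ⇒  Cov = 579.4300 / 7 = 82.7757
Σ(R_m − R̄_m)² = 500.9800  ⇒  Var(R_m) = 500.9800 / 7 = 71.5686
β = Cov / Var(R_m) = 82.7757 / 71.5686 = 1.1566
E(R) = R_f + β × MRP = 0.87% + 1.1566 × 7.61% = 9.67%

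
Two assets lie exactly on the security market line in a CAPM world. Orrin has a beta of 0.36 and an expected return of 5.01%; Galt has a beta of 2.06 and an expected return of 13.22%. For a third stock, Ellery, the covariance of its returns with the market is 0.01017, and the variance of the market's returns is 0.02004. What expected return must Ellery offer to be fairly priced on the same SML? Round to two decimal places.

5.72%

MRP = (13.22% − 5.01%) / (2.06 − 0.36) = 4.8294%
R_f = 5.01% − 0.36 × 4.8294% = 3.2714%
β_Ellery = Cov / Var(R_m) = 0.01017 / 0.02004 = 0.5075
E(R_Ellery) = R_f + β × MRP = 3.2714% + 0.5075 × 4.8294% = 5.72%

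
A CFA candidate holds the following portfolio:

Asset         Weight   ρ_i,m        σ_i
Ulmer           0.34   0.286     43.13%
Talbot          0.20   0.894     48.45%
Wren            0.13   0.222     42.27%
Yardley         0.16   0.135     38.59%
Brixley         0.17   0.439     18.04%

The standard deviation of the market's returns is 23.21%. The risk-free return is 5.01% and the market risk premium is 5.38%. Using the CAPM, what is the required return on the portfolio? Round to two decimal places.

β_Ulmer = 0.286 × 43.13% / 23.21% = 0.5315
β_Talbot = 0.894 × 48.45% / 23.21% = 1.8662
β_Wren = 0.222 × 42.27% / 23.21% = 0.4043
β_Yardley = 0.135 × 38.59% / 23.21% = 0.2245
β_Brixley = 0.439 × 18.04% / 23.21% = 0.3412
β_P = Σ w_i β_i = 0.34×0.5315 + 0.20×1.8662 + 0.13×0.4043 + 0.16×0.2245 + 0.17×0.3412 = 0.7004
E(R_P) = R_f + β_P × MRP = 5.01% + 0.7004 × 5.38% = 8.78%

8.78%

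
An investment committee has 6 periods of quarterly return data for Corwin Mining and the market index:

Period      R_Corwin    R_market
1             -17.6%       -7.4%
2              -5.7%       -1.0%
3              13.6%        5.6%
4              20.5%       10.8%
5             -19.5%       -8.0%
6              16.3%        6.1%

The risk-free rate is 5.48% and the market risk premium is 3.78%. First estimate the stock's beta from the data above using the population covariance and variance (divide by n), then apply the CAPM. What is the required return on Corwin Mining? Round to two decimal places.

Mean R_i = (-17.6 − 5.7 + 13.6 + 20.5 − 19.5 + 16.3) / 6 = 1.2667%
Mean R_m = (-7.4 − 1.0 + 5.6 + 10.8 − 8.0 + 6.1) / 6 = 1.0167%
Σ(R_i − R̄_i)(R_m − R̄_m) = 681.2033  ⇒  Cov = 681.2033 / 6 = 113.5339
Σ(R_m − R̄_m)² = 298.7683  ⇒  Var(R_m) = 298.7683 / 6 = 49.7947
β = Cov / Var(R_m) = 113.5339 / 49.7947 = 2.2800
E(R) = R_f + β × MRP = 5.48% + 2.2800 × 3.78% = 14.10%

14.10%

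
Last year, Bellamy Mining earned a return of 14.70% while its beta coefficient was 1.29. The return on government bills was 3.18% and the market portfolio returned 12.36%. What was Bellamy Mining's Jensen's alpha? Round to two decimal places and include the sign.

-0.32%

Market excess return = 12.36% − 3.18% = 9.18%
CAPM benchmark = R_f + β(R_m − R_f) = 3.18% + 1.29 × 9.18% = 15.0222%
α = actual − benchmark = 14.70% − 15.0222% = -0.32%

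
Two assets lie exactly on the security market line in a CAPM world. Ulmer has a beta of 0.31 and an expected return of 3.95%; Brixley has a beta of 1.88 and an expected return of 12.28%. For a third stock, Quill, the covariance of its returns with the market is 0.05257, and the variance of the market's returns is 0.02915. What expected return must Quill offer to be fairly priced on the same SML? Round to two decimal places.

MRP = (12.28% − 3.95%) / (1.88 − 0.31) = 5.3057%
R_f = 3.95% − 0.31 × 5.3057% = 2.3052%
β_Quill = Cov / Var(R_m) = 0.05257 / 0.02915 = 1.8034
E(R_Quill) = R_f + β × MRP = 2.3052% + 1.8034 × 5.3057% = 11.87%

11.87%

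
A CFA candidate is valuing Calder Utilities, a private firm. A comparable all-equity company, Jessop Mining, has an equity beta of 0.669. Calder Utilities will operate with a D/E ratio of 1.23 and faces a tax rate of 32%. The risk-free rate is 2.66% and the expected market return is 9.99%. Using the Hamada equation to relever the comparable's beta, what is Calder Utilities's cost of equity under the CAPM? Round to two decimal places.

β_L = β_U × [1 + (1 − t)(D/E)] = 0.669 × [1 + (1 − 0.32) × 1.23]
    = 0.669 × [1 + 0.68 × 1.23] = 0.669 × 1.8364 = 1.2286
MRP = 9.99% − 2.66% = 7.33%
E(R) = R_f + β_L × MRP = 2.66% + 1.2286 × 7.33% = 11.67%

11.67%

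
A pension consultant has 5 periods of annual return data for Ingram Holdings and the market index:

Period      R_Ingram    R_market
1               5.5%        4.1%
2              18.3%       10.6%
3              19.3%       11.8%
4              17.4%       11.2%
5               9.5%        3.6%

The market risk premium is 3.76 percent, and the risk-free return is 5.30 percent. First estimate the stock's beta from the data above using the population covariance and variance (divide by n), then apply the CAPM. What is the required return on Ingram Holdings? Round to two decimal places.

Mean R_i = (5.5 + 18.3 + 19.3 + 17.4 + 9.5) / 5 = 14.0000%
Mean R_m = (4.1 + 10.6 + 11.8 + 11.2 + 3.6) / 5 = 8.2600%
Σ(R_i − R̄_i)(R_m − R̄_m) = 95.1500  ⇒  Cov = 95.1500 / 5 = 19.0300
Σ(R_m − R̄_m)² = 65.6720  ⇒  Var(R_m) = 65.6720 / 5 = 13.1344
β = Cov / Var(R_m) = 19.0300 / 13.1344 = 1.4489
E(R) = R_f + β × MRP = 5.30% + 1.4489 × 3.76% = 10.75%

10.75%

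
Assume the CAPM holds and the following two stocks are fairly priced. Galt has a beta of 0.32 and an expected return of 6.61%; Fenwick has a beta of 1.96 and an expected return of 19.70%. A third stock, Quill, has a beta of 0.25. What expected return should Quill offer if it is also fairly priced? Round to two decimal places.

6.05%

MRP (SML slope) = (19.70% − 6.61%) / (1.96 − 0.32) = 13.09% / 1.64 = 7.9817%
R_f (intercept) = 6.61% − 0.32 × 7.9817% = 4.0559%
E(R_Quill) = R_f + β × MRP = 4.0559% + 0.25 × 7.9817% = 6.05%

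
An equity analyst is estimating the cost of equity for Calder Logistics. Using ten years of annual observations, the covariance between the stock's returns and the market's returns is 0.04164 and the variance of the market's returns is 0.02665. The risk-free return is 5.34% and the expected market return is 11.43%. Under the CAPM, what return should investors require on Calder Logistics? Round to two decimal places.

14.86%

β = Cov(R_i, R_m) / Var(R_m) = 0.04164 / 0.02665 = 1.5625
MRP = 11.43% − 5.34% = 6.09%
E(R) = R_f + β × MRP = 5.34% + 1.5625 × 6.09% = 14.86%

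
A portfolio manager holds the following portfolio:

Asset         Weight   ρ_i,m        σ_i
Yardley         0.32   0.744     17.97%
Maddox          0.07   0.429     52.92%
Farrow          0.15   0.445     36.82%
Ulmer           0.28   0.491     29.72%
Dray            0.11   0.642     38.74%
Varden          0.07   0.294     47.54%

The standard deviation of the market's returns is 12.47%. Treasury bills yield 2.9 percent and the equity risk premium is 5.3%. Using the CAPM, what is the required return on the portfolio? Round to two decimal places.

9.75%

β_Yardley = 0.744 × 17.97% / 12.47% = 1.0721
β_Maddox = 0.429 × 52.92% / 12.47% = 1.8206
β_Farrow = 0.445 × 36.82% / 12.47% = 1.3139
β_Ulmer = 0.491 × 29.72% / 12.47% = 1.1702
β_Dray = 0.642 × 38.74% / 12.47% = 1.9945
β_Varden = 0.294 × 47.54% / 12.47% = 1.1208
β_P = Σ w_i β_i = 0.32×1.0721 + 0.07×1.8206 + 0.15×1.3139 + 0.28×1.1702 + 0.11×1.9945 + 0.07×1.1208 = 1.2931
E(R_P) = R_f + β_P × MRP = 2.9% + 1.2931 × 5.3% = 9.75%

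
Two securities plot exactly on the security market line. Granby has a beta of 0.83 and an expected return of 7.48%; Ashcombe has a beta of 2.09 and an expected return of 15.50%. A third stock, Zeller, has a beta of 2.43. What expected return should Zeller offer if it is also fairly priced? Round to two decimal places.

MRP (SML slope) = (15.50% − 7.48%) / (2.09 − 0.83) = 8.02% / 1.26 = 6.3651%
R_f (intercept) = 7.48% − 0.83 × 6.3651% = 2.1970%
E(R_Zeller) = R_f + β × MRP = 2.1970% + 2.43 × 6.3651% = 17.66%

17.66%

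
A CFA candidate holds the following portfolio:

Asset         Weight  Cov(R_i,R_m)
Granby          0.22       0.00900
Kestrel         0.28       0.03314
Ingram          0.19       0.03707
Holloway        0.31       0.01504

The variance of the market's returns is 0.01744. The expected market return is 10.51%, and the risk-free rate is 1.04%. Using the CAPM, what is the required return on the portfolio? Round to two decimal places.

13.51%

β_Granby = 0.00900 / 0.01744 = 0.5161
β_Kestrel = 0.03314 / 0.01744 = 1.9002
β_Ingram = 0.03707 / 0.01744 = 2.1256
β_Holloway = 0.01504 / 0.01744 = 0.8624
β_P = Σ w_i β_i = 0.22×0.5161 + 0.28×1.9002 + 0.19×2.1256 + 0.31×0.8624 = 1.3168
MRP = 10.51% − 1.04% = 9.47%
E(R_P) = R_f + β_P × MRP = 1.04% + 1.3168 × 9.47% = 13.51%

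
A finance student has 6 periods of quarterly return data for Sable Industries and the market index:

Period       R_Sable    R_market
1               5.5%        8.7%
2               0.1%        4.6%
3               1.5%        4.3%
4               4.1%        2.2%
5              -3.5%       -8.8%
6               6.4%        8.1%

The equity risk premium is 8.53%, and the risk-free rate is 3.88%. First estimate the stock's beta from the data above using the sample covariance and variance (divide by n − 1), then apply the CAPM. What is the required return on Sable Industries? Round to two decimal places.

8.16%

Mean R_i = (5.5 + 0.1 + 1.5 + 4.1 − 3.5 + 6.4) / 6 = 2.3500%
Mean R_m = (8.7 + 4.6 + 4.3 + 2.2 − 8.8 + 8.1) / 6 = 3.1833%
Σ(R_i − R̄_i)(R_m − R̄_m) = 101.5350  ⇒  Cov = 101.5350 / 5 = 20.3070
Σ(R_m − R̄_m)² = 202.4283  ⇒  Var(R_m) = 202.4283 / 5 = 40.4857
β = Cov / Var(R_m) = 20.3070 / 40.4857 = 0.5016
E(R) = R_f + β × MRP = 3.88% + 0.5016 × 8.53% = 8.16%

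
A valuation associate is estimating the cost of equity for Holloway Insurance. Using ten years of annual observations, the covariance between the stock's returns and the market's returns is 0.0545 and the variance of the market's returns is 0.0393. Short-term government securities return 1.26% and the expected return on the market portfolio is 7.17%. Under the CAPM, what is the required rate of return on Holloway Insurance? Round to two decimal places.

β = Cov(R_i, R_m) / Var(R_m) = 0.0545 / 0.0393 = 1.3868
MRP = 7.17% − 1.26% = 5.91%
E(R) = R_f + β × MRP = 1.26% + 1.3868 × 5.91% = 9.46%

9.46%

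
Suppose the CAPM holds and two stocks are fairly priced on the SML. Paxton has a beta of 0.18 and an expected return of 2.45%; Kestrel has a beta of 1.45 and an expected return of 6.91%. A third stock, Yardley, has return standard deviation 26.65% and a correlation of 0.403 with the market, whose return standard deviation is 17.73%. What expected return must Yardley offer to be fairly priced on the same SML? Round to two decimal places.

3.95%

MRP = (6.91% − 2.45%) / (1.45 − 0.18) = 3.5118%
R_f = 2.45% − 0.18 × 3.5118% = 1.8179%
β_Yardley = ρ·σ_i/σ_m = 0.403 × 26.65 / 17.73 = 0.6058
E(R_Yardley) = R_f + β × MRP = 1.8179% + 0.6058 × 3.5118% = 3.95%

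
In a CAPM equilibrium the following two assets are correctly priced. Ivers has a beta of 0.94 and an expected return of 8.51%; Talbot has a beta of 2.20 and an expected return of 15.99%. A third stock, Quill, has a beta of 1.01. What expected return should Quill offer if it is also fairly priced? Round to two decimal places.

MRP (SML slope) = (15.99% − 8.51%) / (2.20 − 0.94) = 7.48% / 1.26 = 5.9365%
R_f (intercept) = 8.51% − 0.94 × 5.9365% = 2.9297%
E(R_Quill) = R_f + β × MRP = 2.9297% + 1.01 × 5.9365% = 8.93%

8.93%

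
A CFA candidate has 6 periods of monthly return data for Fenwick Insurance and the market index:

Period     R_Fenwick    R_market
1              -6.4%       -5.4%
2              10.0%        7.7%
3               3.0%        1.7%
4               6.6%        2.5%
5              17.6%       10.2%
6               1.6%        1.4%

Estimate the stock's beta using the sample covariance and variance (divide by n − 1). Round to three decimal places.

Mean R_i = (-6.4 + 10.0 + 3.0 + 6.6 + 17.6 + 1.6) / 6 = 5.4000%
Mean R_m = (-5.4 + 7.7 + 1.7 + 2.5 + 10.2 + 1.4) / 6 = 3.0167%
Σ(R_i − R̄_i)(R_m − R̄_m) = 217.1800  ⇒  Cov = 217.1800 / 5 = 43.4360
Σ(R_m − R̄_m)² = 148.9883  ⇒  Var(R_m) = 148.9883 / 5 = 29.7977
β = Cov / Var(R_m) = 43.4360 / 29.7977 = 1.4577

1.458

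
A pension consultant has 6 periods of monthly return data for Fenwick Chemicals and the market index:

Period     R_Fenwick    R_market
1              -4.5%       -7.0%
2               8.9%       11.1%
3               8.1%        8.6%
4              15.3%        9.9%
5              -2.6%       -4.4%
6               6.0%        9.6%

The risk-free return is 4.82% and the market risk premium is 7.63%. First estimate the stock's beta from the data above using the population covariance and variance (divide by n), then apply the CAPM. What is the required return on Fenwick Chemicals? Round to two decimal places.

11.26%

Mean R_i = (-4.5 + 8.9 + 8.1 + 15.3 − 2.6 + 6.0) / 6 = 5.2000%
Mean R_m = (-7.0 + 11.1 + 8.6 + 9.9 − 4.4 + 9.6) / 6 = 4.6333%
Σ(R_i − R̄_i)(R_m − R̄_m) = 275.9000  ⇒  Cov = 275.9000 / 6 = 45.9833
Σ(R_m − R̄_m)² = 326.8933  ⇒  Var(R_m) = 326.8933 / 6 = 54.4822
β = Cov / Var(R_m) = 45.9833 / 54.4822 = 0.8440
E(R) = R_f + β × MRP = 4.82% + 0.8440 × 7.63% = 11.26%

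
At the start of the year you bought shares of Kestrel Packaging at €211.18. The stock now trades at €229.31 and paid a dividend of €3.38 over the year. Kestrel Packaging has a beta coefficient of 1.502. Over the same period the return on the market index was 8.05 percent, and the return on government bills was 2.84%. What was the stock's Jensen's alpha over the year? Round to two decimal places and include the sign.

Realised HPR = (P1 + D1 − P0) / P0 = (229.31 + 3.38 − 211.18) / 211.18 = 21.51 / 211.18 = 10.1856%
MRP = 8.05% − 2.84% = 5.21%
CAPM required = R_f + β·MRP = 2.84% + 1.502 × 5.21% = 10.66542%
α = realised − required = 10.1856% − 10.66542% = -0.48%

-0.48%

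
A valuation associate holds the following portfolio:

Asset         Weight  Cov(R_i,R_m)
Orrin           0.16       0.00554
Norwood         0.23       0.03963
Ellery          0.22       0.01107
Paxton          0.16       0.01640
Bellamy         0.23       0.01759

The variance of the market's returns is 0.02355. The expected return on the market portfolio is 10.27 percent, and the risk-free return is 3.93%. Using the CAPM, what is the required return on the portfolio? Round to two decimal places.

9.07%

β_Orrin = 0.00554 / 0.02355 = 0.2352
β_Norwood = 0.03963 / 0.02355 = 1.6828
β_Ellery = 0.01107 / 0.02355 = 0.4701
β_Paxton = 0.01640 / 0.02355 = 0.6964
β_Bellamy = 0.01759 / 0.02355 = 0.7469
β_P = Σ w_i β_i = 0.16×0.2352 + 0.23×1.6828 + 0.22×0.4701 + 0.16×0.6964 + 0.23×0.7469 = 0.8113
MRP = 10.27% − 3.93% = 6.34%
E(R_P) = R_f + β_P × MRP = 3.93% + 0.8113 × 6.34% = 9.07%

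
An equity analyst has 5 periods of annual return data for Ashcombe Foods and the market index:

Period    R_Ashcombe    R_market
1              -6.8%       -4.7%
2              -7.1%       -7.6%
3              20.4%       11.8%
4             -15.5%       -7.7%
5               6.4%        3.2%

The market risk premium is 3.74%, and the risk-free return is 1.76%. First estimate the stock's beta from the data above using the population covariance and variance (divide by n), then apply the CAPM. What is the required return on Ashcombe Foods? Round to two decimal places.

7.88%

Mean R_i = (-6.8 − 7.1 + 20.4 − 15.5 + 6.4) / 5 = -0.5200%
Mean R_m = (-4.7 − 7.6 + 11.8 − 7.7 + 3.2) / 5 = -1.0000%
Σ(R_i − R̄_i)(R_m − R̄_m) = 463.8700  ⇒  Cov = 463.8700 / 5 = 92.7740
Σ(R_m − R̄_m)² = 283.6200  ⇒  Var(R_m) = 283.6200 / 5 = 56.7240
β = Cov / Var(R_m) = 92.7740 / 56.7240 = 1.6355
E(R) = R_f + β × MRP = 1.76% + 1.6355 × 3.74% = 7.88%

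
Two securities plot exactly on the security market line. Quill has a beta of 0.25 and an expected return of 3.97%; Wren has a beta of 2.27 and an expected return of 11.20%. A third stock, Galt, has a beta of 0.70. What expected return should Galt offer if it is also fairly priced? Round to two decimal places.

MRP (SML slope) = (11.20% − 3.97%) / (2.27 − 0.25) = 7.23% / 2.02 = 3.5792%
R_f (intercept) = 3.97% − 0.25 × 3.5792% = 3.0752%
E(R_Galt) = R_f + β × MRP = 3.0752% + 0.70 × 3.5792% = 5.58%

5.58%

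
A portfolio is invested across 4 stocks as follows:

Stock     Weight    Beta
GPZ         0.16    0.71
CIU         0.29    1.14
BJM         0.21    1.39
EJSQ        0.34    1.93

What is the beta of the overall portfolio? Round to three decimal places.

β_P = Σ w_i β_i = 0.16×0.71 + 0.29×1.14 + 0.21×1.39 + 0.34×1.93 = 1.3923

1.392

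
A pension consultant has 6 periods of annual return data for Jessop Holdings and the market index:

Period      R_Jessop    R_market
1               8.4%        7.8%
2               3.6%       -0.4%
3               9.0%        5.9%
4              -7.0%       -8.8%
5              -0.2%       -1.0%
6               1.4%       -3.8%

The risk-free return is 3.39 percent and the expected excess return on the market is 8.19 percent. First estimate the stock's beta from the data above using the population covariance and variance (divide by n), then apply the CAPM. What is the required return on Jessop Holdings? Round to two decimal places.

10.96%

Mean R_i = (8.4 + 3.6 + 9.0 − 7.0 − 0.2 + 1.4) / 6 = 2.5333%
Mean R_m = (7.8 − 0.4 + 5.9 − 8.8 − 1.0 − 3.8) / 6 = -0.0500%
Σ(R_i − R̄_i)(R_m − R̄_m) = 174.4200  ⇒  Cov = 174.4200 / 6 = 29.0700
Σ(R_m − R̄_m)² = 188.6750  ⇒  Var(R_m) = 188.6750 / 6 = 31.4458
β = Cov / Var(R_m) = 29.0700 / 31.4458 = 0.9244
E(R) = R_f + β × MRP = 3.39% + 0.9244 × 8.19% = 10.96%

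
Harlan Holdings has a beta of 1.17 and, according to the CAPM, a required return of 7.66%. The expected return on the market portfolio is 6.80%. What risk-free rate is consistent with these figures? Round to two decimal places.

E(R) = R_f + β(E(R_m) − R_f) = R_f(1 − β) + β·E(R_m)
7.66% = R_f × (1 − 1.17) + 1.17 × 6.80%
7.66% = R_f × -0.17 + 7.9560%
R_f = (7.66% − 7.9560%) / -0.17 = 1.74%

1.74%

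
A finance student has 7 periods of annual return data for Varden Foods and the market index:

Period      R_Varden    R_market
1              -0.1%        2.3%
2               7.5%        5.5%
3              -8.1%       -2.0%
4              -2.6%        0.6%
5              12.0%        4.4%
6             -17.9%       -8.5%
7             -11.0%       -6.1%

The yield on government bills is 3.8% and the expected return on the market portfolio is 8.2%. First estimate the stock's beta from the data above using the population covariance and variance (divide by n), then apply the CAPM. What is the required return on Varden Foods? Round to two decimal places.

Mean R_i = (-0.1 + 7.5 − 8.1 − 2.6 + 12.0 − 17.9 − 11.0) / 7 = -2.8857%
Mean R_m = (2.3 + 5.5 − 2.0 + 0.6 + 4.4 − 8.5 − 6.1) / 7 = -0.5429%
Σ(R_i − R̄_i)(R_m − R̄_m) = 316.7443  ⇒  Cov = 316.7443 / 7 = 45.2492
Σ(R_m − R̄_m)² = 166.6571  ⇒  Var(R_m) = 166.6571 / 7 = 23.8082
β = Cov / Var(R_m) = 45.2492 / 23.8082 = 1.9006
MRP = 8.2% − 3.8% = 4.40%
E(R) = R_f + β × MRP = 3.8% + 1.9006 × 4.4% = 12.16%

12.16%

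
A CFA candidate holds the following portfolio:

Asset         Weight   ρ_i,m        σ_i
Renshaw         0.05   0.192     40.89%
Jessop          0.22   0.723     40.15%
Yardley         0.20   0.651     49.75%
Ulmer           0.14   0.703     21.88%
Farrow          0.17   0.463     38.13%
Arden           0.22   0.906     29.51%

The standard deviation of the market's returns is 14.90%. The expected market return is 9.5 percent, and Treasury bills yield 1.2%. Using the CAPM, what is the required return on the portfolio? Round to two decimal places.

14.73%

β_Renshaw = 0.192 × 40.89% / 14.90% = 0.5269
β_Jessop = 0.723 × 40.15% / 14.90% = 1.9482
β_Yardley = 0.651 × 49.75% / 14.90% = 2.1736
β_Ulmer = 0.703 × 21.88% / 14.90% = 1.0323
β_Farrow = 0.463 × 38.13% / 14.90% = 1.1848
β_Arden = 0.906 × 29.51% / 14.90% = 1.7944
β_P = Σ w_i β_i = 0.05×0.5269 + 0.22×1.9482 + 0.20×2.1736 + 0.14×1.0323 + 0.17×1.1848 + 0.22×1.7944 = 1.6304
MRP = 9.5% − 1.2% = 8.30%
E(R_P) = R_f + β_P × MRP = 1.2% + 1.6304 × 8.3% = 14.73%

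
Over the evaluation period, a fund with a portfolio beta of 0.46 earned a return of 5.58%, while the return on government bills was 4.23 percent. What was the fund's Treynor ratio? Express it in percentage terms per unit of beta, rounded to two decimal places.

Treynor = (R_P − R_f) / β_P = (5.58% − 4.23%) / 0.4600 = 1.35% / 0.4600 = 2.93%

2.93%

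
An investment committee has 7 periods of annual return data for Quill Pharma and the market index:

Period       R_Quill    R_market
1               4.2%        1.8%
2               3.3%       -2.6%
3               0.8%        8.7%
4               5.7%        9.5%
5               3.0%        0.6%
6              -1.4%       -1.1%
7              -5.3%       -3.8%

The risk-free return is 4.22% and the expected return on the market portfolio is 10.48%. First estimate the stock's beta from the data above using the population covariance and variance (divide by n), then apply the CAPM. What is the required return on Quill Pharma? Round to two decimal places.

Mean R_i = (4.2 + 3.3 + 0.8 + 5.7 + 3.0 − 1.4 − 5.3) / 7 = 1.4714%
Mean R_m = (1.8 − 2.6 + 8.7 + 9.5 + 0.6 − 1.1 − 3.8) / 7 = 1.8714%
Σ(R_i − R̄_i)(R_m − R̄_m) = 64.2943  ⇒  Cov = 64.2943 / 7 = 9.1849
Σ(R_m − R̄_m)² = 167.4343  ⇒  Var(R_m) = 167.4343 / 7 = 23.9192
β = Cov / Var(R_m) = 9.1849 / 23.9192 = 0.3840
MRP = 10.48% − 4.22% = 6.26%
E(R) = R_f + β × MRP = 4.22% + 0.3840 × 6.26% = 6.62%

6.62%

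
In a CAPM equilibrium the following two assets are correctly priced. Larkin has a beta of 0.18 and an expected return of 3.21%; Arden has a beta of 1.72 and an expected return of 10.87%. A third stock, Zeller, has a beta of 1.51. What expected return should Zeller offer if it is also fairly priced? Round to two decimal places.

MRP (SML slope) = (10.87% − 3.21%) / (1.72 − 0.18) = 7.66% / 1.54 = 4.9740%
R_f (intercept) = 3.21% − 0.18 × 4.9740% = 2.3147%
E(R_Zeller) = R_f + β × MRP = 2.3147% + 1.51 × 4.9740% = 9.83%

9.83%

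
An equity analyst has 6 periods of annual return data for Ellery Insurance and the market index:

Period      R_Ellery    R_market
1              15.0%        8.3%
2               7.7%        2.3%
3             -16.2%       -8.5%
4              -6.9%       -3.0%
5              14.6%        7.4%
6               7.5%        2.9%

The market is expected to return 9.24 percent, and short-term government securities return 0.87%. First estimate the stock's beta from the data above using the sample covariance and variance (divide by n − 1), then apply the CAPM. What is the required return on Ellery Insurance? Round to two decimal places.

17.14%

Mean R_i = (15.0 + 7.7 − 16.2 − 6.9 + 14.6 + 7.5) / 6 = 3.6167%
Mean R_m = (8.3 + 2.3 − 8.5 − 3.0 + 7.4 + 2.9) / 6 = 1.5667%
Σ(R_i − R̄_i)(R_m − R̄_m) = 396.4033  ⇒  Cov = 396.4033 / 5 = 79.2807
Σ(R_m − R̄_m)² = 203.8733  ⇒  Var(R_m) = 203.8733 / 5 = 40.7747
β = Cov / Var(R_m) = 79.2807 / 40.7747 = 1.9444
MRP = 9.24% − 0.87% = 8.37%
E(R) = R_f + β × MRP = 0.87% + 1.9444 × 8.37% = 17.14%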